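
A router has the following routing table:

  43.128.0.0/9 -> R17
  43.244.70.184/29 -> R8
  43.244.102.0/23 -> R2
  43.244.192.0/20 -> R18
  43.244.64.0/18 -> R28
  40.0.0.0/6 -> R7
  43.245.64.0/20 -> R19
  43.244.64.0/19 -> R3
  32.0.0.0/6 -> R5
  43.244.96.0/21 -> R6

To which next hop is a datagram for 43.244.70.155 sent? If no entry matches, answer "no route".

R3

Routes whose prefix contains 43.244.70.155:
  40.0.0.0/6 (40.0.0.0 - 43.255.255.255) -> R7
  43.128.0.0/9 (43.128.0.0 - 43.255.255.255) -> R17
  43.244.64.0/18 (43.244.64.0 - 43.244.127.255) -> R28
  43.244.64.0/19 (43.244.64.0 - 43.244.95.255) -> R3
More-specific entries that do NOT match:
  43.244.70.184/29 (43.244.70.184 - 43.244.70.191) does not contain 43.244.70.155
  43.244.102.0/23 (43.244.102.0 - 43.244.103.255) does not contain 43.244.70.155
  43.244.96.0/21 (43.244.96.0 - 43.244.103.255) does not contain 43.244.70.155
  43.244.192.0/20 (43.244.192.0 - 43.244.207.255) does not contain 43.244.70.155
  43.245.64.0/20 (43.245.64.0 - 43.245.79.255) does not contain 43.244.70.155
Longest matching prefix is /19 -> next hop R3.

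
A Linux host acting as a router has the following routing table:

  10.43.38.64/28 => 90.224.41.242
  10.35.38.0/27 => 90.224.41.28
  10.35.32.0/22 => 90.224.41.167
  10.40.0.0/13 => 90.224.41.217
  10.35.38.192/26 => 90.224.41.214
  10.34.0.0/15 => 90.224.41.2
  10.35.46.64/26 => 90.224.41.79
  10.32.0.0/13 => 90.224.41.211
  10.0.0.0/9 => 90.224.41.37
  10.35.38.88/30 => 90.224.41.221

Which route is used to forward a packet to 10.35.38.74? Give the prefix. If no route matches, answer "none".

10.34.0.0/15

Entries matching 10.35.38.74:
  10.0.0.0/9 (10.0.0.0 - 10.127.255.255)
  10.32.0.0/13 (10.32.0.0 - 10.39.255.255)
  10.34.0.0/15 (10.34.0.0 - 10.35.255.255)
Most specific is 10.34.0.0/15.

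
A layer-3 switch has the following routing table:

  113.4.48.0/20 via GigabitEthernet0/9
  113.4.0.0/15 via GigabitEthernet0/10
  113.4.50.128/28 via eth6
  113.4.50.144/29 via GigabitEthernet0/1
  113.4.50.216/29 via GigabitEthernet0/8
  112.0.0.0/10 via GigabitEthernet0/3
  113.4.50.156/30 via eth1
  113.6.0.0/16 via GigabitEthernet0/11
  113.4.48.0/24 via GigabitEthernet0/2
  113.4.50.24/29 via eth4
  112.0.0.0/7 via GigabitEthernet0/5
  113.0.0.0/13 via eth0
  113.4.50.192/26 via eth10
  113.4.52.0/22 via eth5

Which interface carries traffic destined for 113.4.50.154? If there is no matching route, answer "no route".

Routes whose prefix contains 113.4.50.154:
  112.0.0.0/7 (112.0.0.0 - 113.255.255.255) -> GigabitEthernet0/5
  113.0.0.0/13 (113.0.0.0 - 113.7.255.255) -> eth0
  113.4.0.0/15 (113.4.0.0 - 113.5.255.255) -> GigabitEthernet0/10
  113.4.48.0/20 (113.4.48.0 - 113.4.63.255) -> GigabitEthernet0/9
More-specific entries that do NOT match:
  113.4.50.156/30 (113.4.50.156 - 113.4.50.159) does not contain 113.4.50.154
  113.4.50.144/29 (113.4.50.144 - 113.4.50.151) does not contain 113.4.50.154
  113.4.50.216/29 (113.4.50.216 - 113.4.50.223) does not contain 113.4.50.154
  113.4.50.24/29 (113.4.50.24 - 113.4.50.31) does not contain 113.4.50.154
  113.4.50.128/28 (113.4.50.128 - 113.4.50.143) does not contain 113.4.50.154
  113.4.50.192/26 (113.4.50.192 - 113.4.50.255) does not contain 113.4.50.154
  113.4.48.0/24 (113.4.48.0 - 113.4.48.255) does not contain 113.4.50.154
  113.4.52.0/22 (113.4.52.0 - 113.4.55.255) does not contain 113.4.50.154
Longest matching prefix is /20 -> interface GigabitEthernet0/9.

GigabitEthernet0/9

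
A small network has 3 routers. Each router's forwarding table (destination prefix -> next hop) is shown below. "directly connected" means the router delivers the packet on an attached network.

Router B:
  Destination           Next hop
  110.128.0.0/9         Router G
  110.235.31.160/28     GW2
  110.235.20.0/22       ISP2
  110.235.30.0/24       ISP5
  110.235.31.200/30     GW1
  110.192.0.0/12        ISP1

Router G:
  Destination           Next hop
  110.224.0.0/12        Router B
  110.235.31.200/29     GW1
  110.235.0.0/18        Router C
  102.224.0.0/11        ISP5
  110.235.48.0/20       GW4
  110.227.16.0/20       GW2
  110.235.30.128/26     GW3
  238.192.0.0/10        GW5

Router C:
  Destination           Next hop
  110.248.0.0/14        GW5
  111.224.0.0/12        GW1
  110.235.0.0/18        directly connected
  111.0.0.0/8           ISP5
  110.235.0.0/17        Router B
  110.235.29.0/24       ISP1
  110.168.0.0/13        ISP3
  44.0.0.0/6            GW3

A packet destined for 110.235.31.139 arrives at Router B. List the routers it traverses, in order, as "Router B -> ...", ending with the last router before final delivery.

At Router B: longest match for 110.235.31.139 is 110.128.0.0/9 -> Router G
At Router G: longest match for 110.235.31.139 is 110.235.0.0/18 -> Router C
At Router C: longest match for 110.235.31.139 is 110.235.0.0/18 -> directly connected

Router B -> Router G -> Router C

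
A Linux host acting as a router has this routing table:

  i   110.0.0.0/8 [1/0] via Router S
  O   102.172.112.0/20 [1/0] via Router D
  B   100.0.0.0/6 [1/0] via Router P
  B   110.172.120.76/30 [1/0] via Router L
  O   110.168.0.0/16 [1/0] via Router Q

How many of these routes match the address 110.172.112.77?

Prefixes containing 110.172.112.77:
  110.0.0.0/8 (110.0.0.0 - 110.255.255.255)
Total matching entries: 1.

1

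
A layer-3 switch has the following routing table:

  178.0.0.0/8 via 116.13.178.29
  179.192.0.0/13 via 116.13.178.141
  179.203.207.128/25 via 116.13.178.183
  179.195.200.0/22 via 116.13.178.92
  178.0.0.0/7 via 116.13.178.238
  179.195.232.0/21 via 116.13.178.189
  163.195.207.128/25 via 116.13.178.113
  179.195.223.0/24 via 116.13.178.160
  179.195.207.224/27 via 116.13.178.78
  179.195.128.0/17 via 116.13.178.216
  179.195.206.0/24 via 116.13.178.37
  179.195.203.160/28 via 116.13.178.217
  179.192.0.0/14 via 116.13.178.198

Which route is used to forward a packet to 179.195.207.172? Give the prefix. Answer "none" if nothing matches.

179.195.128.0/17

Entries matching 179.195.207.172:
  178.0.0.0/7 (178.0.0.0 - 179.255.255.255)
  179.192.0.0/13 (179.192.0.0 - 179.199.255.255)
  179.192.0.0/14 (179.192.0.0 - 179.195.255.255)
  179.195.128.0/17 (179.195.128.0 - 179.195.255.255)
Most specific is 179.195.128.0/17.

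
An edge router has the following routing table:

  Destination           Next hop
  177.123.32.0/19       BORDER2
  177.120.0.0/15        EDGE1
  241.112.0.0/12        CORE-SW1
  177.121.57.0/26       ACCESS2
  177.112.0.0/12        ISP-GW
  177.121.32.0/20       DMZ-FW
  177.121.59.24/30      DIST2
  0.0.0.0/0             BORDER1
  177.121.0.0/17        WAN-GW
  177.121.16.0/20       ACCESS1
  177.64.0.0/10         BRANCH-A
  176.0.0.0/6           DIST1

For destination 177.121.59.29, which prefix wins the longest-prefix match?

177.121.0.0/17

Entries matching 177.121.59.29:
  0.0.0.0/0 (default, matches everything)
  176.0.0.0/6 (176.0.0.0 - 179.255.255.255)
  177.64.0.0/10 (177.64.0.0 - 177.127.255.255)
  177.112.0.0/12 (177.112.0.0 - 177.127.255.255)
  177.120.0.0/15 (177.120.0.0 - 177.121.255.255)
  177.121.0.0/17 (177.121.0.0 - 177.121.127.255)
Most specific is 177.121.0.0/17.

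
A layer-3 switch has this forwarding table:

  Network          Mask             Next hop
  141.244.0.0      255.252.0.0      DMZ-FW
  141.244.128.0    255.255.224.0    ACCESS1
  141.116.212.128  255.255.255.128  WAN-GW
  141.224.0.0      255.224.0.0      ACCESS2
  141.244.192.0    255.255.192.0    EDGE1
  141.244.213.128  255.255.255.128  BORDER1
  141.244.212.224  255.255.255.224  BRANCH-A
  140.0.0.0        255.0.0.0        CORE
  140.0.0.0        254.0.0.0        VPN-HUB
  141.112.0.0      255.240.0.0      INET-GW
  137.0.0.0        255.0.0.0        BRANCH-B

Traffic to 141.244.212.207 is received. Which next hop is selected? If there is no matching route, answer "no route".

EDGE1

Routes whose prefix contains 141.244.212.207:
  140.0.0.0/7 (140.0.0.0 - 141.255.255.255) -> VPN-HUB
  141.224.0.0/11 (141.224.0.0 - 141.255.255.255) -> ACCESS2
  141.244.0.0/14 (141.244.0.0 - 141.247.255.255) -> DMZ-FW
  141.244.192.0/18 (141.244.192.0 - 141.244.255.255) -> EDGE1
More-specific entries that do NOT match:
  141.244.212.224/27 (141.244.212.224 - 141.244.212.255) does not contain 141.244.212.207
  141.116.212.128/25 (141.116.212.128 - 141.116.212.255) does not contain 141.244.212.207
  141.244.213.128/25 (141.244.213.128 - 141.244.213.255) does not contain 141.244.212.207
  141.244.128.0/19 (141.244.128.0 - 141.244.159.255) does not contain 141.244.212.207
Longest matching prefix is /18 -> next hop EDGE1.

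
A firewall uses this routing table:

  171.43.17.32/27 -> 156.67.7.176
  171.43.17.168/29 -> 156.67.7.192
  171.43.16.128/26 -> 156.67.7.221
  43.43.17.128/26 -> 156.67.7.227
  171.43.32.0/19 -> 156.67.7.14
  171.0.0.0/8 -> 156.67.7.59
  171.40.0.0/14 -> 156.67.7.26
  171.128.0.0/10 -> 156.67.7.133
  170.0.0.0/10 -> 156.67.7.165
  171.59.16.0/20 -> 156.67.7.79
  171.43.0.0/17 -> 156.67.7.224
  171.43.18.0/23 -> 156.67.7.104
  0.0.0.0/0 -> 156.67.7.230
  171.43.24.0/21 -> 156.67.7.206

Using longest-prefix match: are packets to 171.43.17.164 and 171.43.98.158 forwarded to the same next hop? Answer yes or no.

171.43.17.164: longest match 171.43.0.0/17 -> 156.67.7.224
171.43.98.158: longest match 171.43.0.0/17 -> 156.67.7.224

yes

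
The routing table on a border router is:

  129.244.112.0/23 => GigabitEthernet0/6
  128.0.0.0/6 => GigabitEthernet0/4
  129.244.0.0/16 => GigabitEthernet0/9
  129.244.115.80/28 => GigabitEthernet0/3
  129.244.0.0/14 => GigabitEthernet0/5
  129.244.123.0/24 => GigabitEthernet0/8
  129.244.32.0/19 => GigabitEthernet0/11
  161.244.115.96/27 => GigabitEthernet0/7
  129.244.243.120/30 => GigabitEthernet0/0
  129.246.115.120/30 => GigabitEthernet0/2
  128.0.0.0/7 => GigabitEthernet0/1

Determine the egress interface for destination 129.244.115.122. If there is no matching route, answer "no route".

Routes whose prefix contains 129.244.115.122:
  128.0.0.0/6 (128.0.0.0 - 131.255.255.255) -> GigabitEthernet0/4
  128.0.0.0/7 (128.0.0.0 - 129.255.255.255) -> GigabitEthernet0/1
  129.244.0.0/14 (129.244.0.0 - 129.247.255.255) -> GigabitEthernet0/5
  129.244.0.0/16 (129.244.0.0 - 129.244.255.255) -> GigabitEthernet0/9
More-specific entries that do NOT match:
  129.244.243.120/30 (129.244.243.120 - 129.244.243.123) does not contain 129.244.115.122
  129.246.115.120/30 (129.246.115.120 - 129.246.115.123) does not contain 129.244.115.122
  129.244.115.80/28 (129.244.115.80 - 129.244.115.95) does not contain 129.244.115.122
  161.244.115.96/27 (161.244.115.96 - 161.244.115.127) does not contain 129.244.115.122
  129.244.123.0/24 (129.244.123.0 - 129.244.123.255) does not contain 129.244.115.122
  129.244.112.0/23 (129.244.112.0 - 129.244.113.255) does not contain 129.244.115.122
  129.244.32.0/19 (129.244.32.0 - 129.244.63.255) does not contain 129.244.115.122
Longest matching prefix is /16 -> interface GigabitEthernet0/9.

GigabitEthernet0/9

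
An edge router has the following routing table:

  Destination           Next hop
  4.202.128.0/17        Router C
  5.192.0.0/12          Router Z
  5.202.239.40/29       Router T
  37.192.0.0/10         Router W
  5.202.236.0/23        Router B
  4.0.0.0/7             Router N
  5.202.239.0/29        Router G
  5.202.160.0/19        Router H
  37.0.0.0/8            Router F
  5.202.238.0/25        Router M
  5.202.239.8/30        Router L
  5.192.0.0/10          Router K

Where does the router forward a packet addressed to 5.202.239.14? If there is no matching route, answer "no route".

Routes whose prefix contains 5.202.239.14:
  4.0.0.0/7 (4.0.0.0 - 5.255.255.255) -> Router N
  5.192.0.0/10 (5.192.0.0 - 5.255.255.255) -> Router K
  5.192.0.0/12 (5.192.0.0 - 5.207.255.255) -> Router Z
More-specific entries that do NOT match:
  5.202.239.8/30 (5.202.239.8 - 5.202.239.11) does not contain 5.202.239.14
  5.202.239.40/29 (5.202.239.40 - 5.202.239.47) does not contain 5.202.239.14
  5.202.239.0/29 (5.202.239.0 - 5.202.239.7) does not contain 5.202.239.14
  5.202.238.0/25 (5.202.238.0 - 5.202.238.127) does not contain 5.202.239.14
  5.202.236.0/23 (5.202.236.0 - 5.202.237.255) does not contain 5.202.239.14
  5.202.160.0/19 (5.202.160.0 - 5.202.191.255) does not contain 5.202.239.14
  4.202.128.0/17 (4.202.128.0 - 4.202.255.255) does not contain 5.202.239.14
Longest matching prefix is /12 -> next hop Router Z.

Router Z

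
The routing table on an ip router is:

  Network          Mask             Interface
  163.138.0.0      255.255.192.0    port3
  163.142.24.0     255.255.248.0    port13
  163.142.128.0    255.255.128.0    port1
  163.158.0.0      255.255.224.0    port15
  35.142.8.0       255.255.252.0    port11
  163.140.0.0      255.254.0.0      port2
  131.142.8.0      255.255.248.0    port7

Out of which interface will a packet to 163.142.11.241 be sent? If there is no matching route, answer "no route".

No entry's prefix contains 163.142.11.241; there is no default route.

no route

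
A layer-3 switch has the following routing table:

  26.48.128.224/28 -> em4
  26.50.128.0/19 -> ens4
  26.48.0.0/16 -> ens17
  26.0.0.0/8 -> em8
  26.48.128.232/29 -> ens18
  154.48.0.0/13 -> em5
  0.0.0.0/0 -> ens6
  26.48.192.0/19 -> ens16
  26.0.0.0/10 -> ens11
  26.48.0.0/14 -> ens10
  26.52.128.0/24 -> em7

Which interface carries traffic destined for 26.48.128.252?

Routes whose prefix contains 26.48.128.252:
  0.0.0.0/0 (default, matches everything) -> ens6
  26.0.0.0/8 (26.0.0.0 - 26.255.255.255) -> em8
  26.0.0.0/10 (26.0.0.0 - 26.63.255.255) -> ens11
  26.48.0.0/14 (26.48.0.0 - 26.51.255.255) -> ens10
  26.48.0.0/16 (26.48.0.0 - 26.48.255.255) -> ens17
More-specific entries that do NOT match:
  26.48.128.232/29 (26.48.128.232 - 26.48.128.239) does not contain 26.48.128.252
  26.48.128.224/28 (26.48.128.224 - 26.48.128.239) does not contain 26.48.128.252
  26.52.128.0/24 (26.52.128.0 - 26.52.128.255) does not contain 26.48.128.252
  26.50.128.0/19 (26.50.128.0 - 26.50.159.255) does not contain 26.48.128.252
  26.48.192.0/19 (26.48.192.0 - 26.48.223.255) does not contain 26.48.128.252
Longest matching prefix is /16 -> interface ens17.

ens17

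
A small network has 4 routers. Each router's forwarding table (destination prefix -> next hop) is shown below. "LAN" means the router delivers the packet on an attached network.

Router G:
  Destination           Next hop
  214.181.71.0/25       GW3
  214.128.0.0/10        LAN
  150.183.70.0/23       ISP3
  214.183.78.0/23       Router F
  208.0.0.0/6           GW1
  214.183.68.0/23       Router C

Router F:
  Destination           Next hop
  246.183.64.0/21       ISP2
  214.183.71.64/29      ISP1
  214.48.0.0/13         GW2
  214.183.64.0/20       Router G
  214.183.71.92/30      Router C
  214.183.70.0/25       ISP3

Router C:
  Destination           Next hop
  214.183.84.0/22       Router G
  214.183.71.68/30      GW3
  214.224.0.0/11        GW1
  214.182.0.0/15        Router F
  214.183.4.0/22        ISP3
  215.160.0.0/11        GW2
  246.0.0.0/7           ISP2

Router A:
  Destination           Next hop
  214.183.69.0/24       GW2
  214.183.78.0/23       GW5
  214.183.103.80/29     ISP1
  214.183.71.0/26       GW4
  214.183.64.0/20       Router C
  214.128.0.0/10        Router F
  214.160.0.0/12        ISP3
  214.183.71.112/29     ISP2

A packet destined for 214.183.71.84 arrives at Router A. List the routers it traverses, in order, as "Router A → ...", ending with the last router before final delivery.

At Router A: longest match for 214.183.71.84 is 214.183.64.0/20 -> Router C
At Router C: longest match for 214.183.71.84 is 214.182.0.0/15 -> Router F
At Router F: longest match for 214.183.71.84 is 214.183.64.0/20 -> Router G
At Router G: longest match for 214.183.71.84 is 214.128.0.0/10 -> LAN

Router A → Router C → Router F → Router G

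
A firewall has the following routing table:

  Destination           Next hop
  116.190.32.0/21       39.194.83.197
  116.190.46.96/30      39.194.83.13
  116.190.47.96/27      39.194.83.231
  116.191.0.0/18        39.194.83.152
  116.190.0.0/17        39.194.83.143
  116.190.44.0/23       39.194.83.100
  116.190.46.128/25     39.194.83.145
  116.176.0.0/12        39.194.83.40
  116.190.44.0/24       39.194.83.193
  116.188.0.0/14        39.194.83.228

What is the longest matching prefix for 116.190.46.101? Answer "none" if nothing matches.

Entries matching 116.190.46.101:
  116.176.0.0/12 (116.176.0.0 - 116.191.255.255)
  116.188.0.0/14 (116.188.0.0 - 116.191.255.255)
  116.190.0.0/17 (116.190.0.0 - 116.190.127.255)
Most specific is 116.190.0.0/17.

116.190.0.0/17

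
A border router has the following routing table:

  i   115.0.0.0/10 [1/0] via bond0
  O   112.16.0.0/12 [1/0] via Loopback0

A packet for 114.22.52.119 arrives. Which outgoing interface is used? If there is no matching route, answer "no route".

No entry's prefix contains 114.22.52.119; there is no default route.

no route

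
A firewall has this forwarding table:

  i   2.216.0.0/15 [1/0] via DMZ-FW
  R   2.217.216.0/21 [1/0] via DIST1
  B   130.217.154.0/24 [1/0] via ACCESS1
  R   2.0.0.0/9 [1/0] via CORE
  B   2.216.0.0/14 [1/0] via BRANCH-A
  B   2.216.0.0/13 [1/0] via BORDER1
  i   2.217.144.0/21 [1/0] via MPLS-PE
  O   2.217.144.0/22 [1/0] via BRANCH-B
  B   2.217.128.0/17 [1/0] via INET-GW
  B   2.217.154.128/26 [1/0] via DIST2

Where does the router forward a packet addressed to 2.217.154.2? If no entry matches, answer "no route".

INET-GW

Routes whose prefix contains 2.217.154.2:
  2.216.0.0/13 (2.216.0.0 - 2.223.255.255) -> BORDER1
  2.216.0.0/14 (2.216.0.0 - 2.219.255.255) -> BRANCH-A
  2.216.0.0/15 (2.216.0.0 - 2.217.255.255) -> DMZ-FW
  2.217.128.0/17 (2.217.128.0 - 2.217.255.255) -> INET-GW
More-specific entries that do NOT match:
  2.217.154.128/26 (2.217.154.128 - 2.217.154.191) does not contain 2.217.154.2
  130.217.154.0/24 (130.217.154.0 - 130.217.154.255) does not contain 2.217.154.2
  2.217.144.0/22 (2.217.144.0 - 2.217.147.255) does not contain 2.217.154.2
  2.217.216.0/21 (2.217.216.0 - 2.217.223.255) does not contain 2.217.154.2
  2.217.144.0/21 (2.217.144.0 - 2.217.151.255) does not contain 2.217.154.2
Longest matching prefix is /17 -> next hop INET-GW.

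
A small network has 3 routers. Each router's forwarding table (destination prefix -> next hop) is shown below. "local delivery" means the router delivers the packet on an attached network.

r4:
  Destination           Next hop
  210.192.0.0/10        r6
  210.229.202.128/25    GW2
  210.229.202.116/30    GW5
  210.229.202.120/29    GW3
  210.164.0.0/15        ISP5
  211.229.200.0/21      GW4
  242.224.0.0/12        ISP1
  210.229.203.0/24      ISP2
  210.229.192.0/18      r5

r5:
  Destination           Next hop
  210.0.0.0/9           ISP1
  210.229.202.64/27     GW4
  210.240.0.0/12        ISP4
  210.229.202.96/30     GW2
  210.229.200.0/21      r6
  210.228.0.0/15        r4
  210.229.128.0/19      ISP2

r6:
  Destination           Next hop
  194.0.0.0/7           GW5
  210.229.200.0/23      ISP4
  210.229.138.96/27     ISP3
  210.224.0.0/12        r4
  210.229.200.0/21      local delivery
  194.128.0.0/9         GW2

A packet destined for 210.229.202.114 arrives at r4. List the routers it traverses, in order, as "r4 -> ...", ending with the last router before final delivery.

At r4: longest match for 210.229.202.114 is 210.229.192.0/18 -> r5
At r5: longest match for 210.229.202.114 is 210.229.200.0/21 -> r6
At r6: longest match for 210.229.202.114 is 210.229.200.0/21 -> local delivery

r4 -> r5 -> r6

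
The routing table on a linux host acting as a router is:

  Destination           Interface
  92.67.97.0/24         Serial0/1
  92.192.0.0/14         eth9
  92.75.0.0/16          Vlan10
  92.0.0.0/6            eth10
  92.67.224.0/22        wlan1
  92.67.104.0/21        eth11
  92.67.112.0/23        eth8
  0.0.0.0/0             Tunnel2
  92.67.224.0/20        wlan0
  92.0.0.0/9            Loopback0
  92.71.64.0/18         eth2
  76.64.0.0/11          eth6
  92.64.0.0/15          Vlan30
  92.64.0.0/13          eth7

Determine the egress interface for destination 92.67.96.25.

eth7

Routes whose prefix contains 92.67.96.25:
  0.0.0.0/0 (default, matches everything) -> Tunnel2
  92.0.0.0/6 (92.0.0.0 - 95.255.255.255) -> eth10
  92.0.0.0/9 (92.0.0.0 - 92.127.255.255) -> Loopback0
  92.64.0.0/13 (92.64.0.0 - 92.71.255.255) -> eth7
More-specific entries that do NOT match:
  92.67.97.0/24 (92.67.97.0 - 92.67.97.255) does not contain 92.67.96.25
  92.67.112.0/23 (92.67.112.0 - 92.67.113.255) does not contain 92.67.96.25
  92.67.224.0/22 (92.67.224.0 - 92.67.227.255) does not contain 92.67.96.25
  92.67.104.0/21 (92.67.104.0 - 92.67.111.255) does not contain 92.67.96.25
  92.67.224.0/20 (92.67.224.0 - 92.67.239.255) does not contain 92.67.96.25
  92.71.64.0/18 (92.71.64.0 - 92.71.127.255) does not contain 92.67.96.25
  92.75.0.0/16 (92.75.0.0 - 92.75.255.255) does not contain 92.67.96.25
  92.64.0.0/15 (92.64.0.0 - 92.65.255.255) does not contain 92.67.96.25
  92.192.0.0/14 (92.192.0.0 - 92.195.255.255) does not contain 92.67.96.25
Longest matching prefix is /13 -> interface eth7.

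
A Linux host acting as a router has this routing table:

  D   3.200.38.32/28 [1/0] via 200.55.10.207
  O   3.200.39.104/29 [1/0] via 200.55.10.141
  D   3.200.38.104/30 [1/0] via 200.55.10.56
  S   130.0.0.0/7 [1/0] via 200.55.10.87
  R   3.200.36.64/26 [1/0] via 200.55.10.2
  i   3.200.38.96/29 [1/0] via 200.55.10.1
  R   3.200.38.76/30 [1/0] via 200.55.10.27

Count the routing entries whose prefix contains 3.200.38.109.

0

No listed prefix contains 3.200.38.109.
Total matching entries: 0.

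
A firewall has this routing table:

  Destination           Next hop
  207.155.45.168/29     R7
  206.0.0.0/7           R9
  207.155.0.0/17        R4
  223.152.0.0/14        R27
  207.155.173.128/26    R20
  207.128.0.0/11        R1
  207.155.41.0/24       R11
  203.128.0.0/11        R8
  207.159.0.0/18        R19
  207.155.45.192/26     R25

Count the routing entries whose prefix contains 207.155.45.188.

3

Prefixes containing 207.155.45.188:
  206.0.0.0/7 (206.0.0.0 - 207.255.255.255)
  207.128.0.0/11 (207.128.0.0 - 207.159.255.255)
  207.155.0.0/17 (207.155.0.0 - 207.155.127.255)
Total matching entries: 3.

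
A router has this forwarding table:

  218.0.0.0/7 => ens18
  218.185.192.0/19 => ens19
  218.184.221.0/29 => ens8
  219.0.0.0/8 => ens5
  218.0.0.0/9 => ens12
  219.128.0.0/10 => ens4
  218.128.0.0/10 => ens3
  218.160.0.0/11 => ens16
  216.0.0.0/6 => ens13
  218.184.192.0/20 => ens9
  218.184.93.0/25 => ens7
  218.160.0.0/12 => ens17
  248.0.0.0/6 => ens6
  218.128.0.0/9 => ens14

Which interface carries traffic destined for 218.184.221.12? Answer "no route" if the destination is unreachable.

ens16

Routes whose prefix contains 218.184.221.12:
  216.0.0.0/6 (216.0.0.0 - 219.255.255.255) -> ens13
  218.0.0.0/7 (218.0.0.0 - 219.255.255.255) -> ens18
  218.128.0.0/9 (218.128.0.0 - 218.255.255.255) -> ens14
  218.128.0.0/10 (218.128.0.0 - 218.191.255.255) -> ens3
  218.160.0.0/11 (218.160.0.0 - 218.191.255.255) -> ens16
More-specific entries that do NOT match:
  218.184.221.0/29 (218.184.221.0 - 218.184.221.7) does not contain 218.184.221.12
  218.184.93.0/25 (218.184.93.0 - 218.184.93.127) does not contain 218.184.221.12
  218.184.192.0/20 (218.184.192.0 - 218.184.207.255) does not contain 218.184.221.12
  218.185.192.0/19 (218.185.192.0 - 218.185.223.255) does not contain 218.184.221.12
  218.160.0.0/12 (218.160.0.0 - 218.175.255.255) does not contain 218.184.221.12
Longest matching prefix is /11 -> interface ens16.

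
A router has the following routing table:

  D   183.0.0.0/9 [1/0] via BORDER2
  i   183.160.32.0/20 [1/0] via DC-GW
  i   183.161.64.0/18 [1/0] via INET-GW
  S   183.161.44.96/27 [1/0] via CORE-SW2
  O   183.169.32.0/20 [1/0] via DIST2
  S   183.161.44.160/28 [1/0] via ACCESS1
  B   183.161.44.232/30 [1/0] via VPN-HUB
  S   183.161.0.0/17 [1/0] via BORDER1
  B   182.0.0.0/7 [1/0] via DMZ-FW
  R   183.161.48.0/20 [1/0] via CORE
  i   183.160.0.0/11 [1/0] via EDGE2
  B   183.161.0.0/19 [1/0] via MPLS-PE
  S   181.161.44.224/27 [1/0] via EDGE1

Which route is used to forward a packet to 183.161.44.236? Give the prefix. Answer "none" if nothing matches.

Entries matching 183.161.44.236:
  182.0.0.0/7 (182.0.0.0 - 183.255.255.255)
  183.160.0.0/11 (183.160.0.0 - 183.191.255.255)
  183.161.0.0/17 (183.161.0.0 - 183.161.127.255)
Most specific is 183.161.0.0/17.

183.161.0.0/17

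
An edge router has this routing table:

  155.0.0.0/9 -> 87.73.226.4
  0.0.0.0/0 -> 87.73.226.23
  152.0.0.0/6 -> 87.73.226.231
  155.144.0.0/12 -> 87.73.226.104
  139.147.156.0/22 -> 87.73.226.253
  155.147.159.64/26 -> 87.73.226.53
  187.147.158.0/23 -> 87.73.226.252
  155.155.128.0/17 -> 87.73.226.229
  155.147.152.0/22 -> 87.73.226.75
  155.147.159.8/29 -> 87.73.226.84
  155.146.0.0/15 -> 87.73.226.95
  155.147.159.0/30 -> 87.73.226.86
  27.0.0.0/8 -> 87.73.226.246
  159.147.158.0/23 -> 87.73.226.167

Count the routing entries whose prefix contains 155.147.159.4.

Prefixes containing 155.147.159.4:
  0.0.0.0/0 (default, matches everything)
  152.0.0.0/6 (152.0.0.0 - 155.255.255.255)
  155.144.0.0/12 (155.144.0.0 - 155.159.255.255)
  155.146.0.0/15 (155.146.0.0 - 155.147.255.255)
Total matching entries: 4.

4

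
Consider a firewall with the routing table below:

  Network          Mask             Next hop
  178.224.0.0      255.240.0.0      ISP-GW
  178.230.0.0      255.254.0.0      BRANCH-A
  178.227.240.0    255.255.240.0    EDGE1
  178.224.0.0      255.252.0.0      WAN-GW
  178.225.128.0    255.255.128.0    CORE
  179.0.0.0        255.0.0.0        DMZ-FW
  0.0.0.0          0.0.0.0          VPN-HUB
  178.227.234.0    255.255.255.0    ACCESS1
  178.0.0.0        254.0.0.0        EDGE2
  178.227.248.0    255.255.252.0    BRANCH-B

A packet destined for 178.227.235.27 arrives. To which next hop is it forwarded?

Routes whose prefix contains 178.227.235.27:
  0.0.0.0/0 (default, matches everything) -> VPN-HUB
  178.0.0.0/7 (178.0.0.0 - 179.255.255.255) -> EDGE2
  178.224.0.0/12 (178.224.0.0 - 178.239.255.255) -> ISP-GW
  178.224.0.0/14 (178.224.0.0 - 178.227.255.255) -> WAN-GW
More-specific entries that do NOT match:
  178.227.234.0/24 (178.227.234.0 - 178.227.234.255) does not contain 178.227.235.27
  178.227.248.0/22 (178.227.248.0 - 178.227.251.255) does not contain 178.227.235.27
  178.227.240.0/20 (178.227.240.0 - 178.227.255.255) does not contain 178.227.235.27
  178.225.128.0/17 (178.225.128.0 - 178.225.255.255) does not contain 178.227.235.27
  178.230.0.0/15 (178.230.0.0 - 178.231.255.255) does not contain 178.227.235.27
Longest matching prefix is /14 -> next hop WAN-GW.

WAN-GW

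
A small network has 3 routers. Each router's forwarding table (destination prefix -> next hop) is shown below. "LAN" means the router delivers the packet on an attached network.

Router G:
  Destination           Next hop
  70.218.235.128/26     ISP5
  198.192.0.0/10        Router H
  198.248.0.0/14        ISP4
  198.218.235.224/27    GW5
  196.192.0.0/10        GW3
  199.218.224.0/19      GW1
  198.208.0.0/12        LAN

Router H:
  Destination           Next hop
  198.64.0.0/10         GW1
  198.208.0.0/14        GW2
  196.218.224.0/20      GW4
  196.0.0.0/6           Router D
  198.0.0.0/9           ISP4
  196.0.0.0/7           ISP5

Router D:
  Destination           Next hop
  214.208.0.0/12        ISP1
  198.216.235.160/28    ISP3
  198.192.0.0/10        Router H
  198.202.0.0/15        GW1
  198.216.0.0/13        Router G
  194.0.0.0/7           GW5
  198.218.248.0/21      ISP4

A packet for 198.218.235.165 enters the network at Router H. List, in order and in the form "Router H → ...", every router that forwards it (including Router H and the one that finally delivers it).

At Router H: longest match for 198.218.235.165 is 196.0.0.0/6 -> Router D
At Router D: longest match for 198.218.235.165 is 198.216.0.0/13 -> Router G
At Router G: longest match for 198.218.235.165 is 198.208.0.0/12 -> LAN

Router H → Router D → Router G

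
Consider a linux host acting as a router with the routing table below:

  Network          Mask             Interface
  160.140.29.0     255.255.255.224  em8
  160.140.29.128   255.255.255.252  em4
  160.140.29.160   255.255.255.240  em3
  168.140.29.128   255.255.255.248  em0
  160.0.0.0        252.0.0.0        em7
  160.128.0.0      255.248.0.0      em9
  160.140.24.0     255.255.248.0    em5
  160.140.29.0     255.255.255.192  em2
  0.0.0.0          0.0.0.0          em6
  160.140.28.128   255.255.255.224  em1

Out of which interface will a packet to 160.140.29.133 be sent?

em5

Routes whose prefix contains 160.140.29.133:
  0.0.0.0/0 (default, matches everything) -> em6
  160.0.0.0/6 (160.0.0.0 - 163.255.255.255) -> em7
  160.140.24.0/21 (160.140.24.0 - 160.140.31.255) -> em5
More-specific entries that do NOT match:
  160.140.29.128/30 (160.140.29.128 - 160.140.29.131) does not contain 160.140.29.133
  168.140.29.128/29 (168.140.29.128 - 168.140.29.135) does not contain 160.140.29.133
  160.140.29.160/28 (160.140.29.160 - 160.140.29.175) does not contain 160.140.29.133
  160.140.29.0/27 (160.140.29.0 - 160.140.29.31) does not contain 160.140.29.133
  160.140.28.128/27 (160.140.28.128 - 160.140.28.159) does not contain 160.140.29.133
  160.140.29.0/26 (160.140.29.0 - 160.140.29.63) does not contain 160.140.29.133
Longest matching prefix is /21 -> interface em5.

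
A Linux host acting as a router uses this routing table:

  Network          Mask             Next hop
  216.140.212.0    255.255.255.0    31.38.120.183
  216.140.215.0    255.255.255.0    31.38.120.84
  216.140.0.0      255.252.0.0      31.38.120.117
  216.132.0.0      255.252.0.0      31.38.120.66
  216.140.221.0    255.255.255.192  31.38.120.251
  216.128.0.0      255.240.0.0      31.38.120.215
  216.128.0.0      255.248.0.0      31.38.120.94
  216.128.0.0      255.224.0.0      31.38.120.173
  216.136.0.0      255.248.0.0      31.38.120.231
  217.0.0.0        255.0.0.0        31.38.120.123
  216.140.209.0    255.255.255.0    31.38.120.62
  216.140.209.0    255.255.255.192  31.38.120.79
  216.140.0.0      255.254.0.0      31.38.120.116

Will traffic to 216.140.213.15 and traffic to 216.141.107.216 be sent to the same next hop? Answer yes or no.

yes

216.140.213.15: longest match 216.140.0.0/15 -> 31.38.120.116
216.141.107.216: longest match 216.140.0.0/15 -> 31.38.120.116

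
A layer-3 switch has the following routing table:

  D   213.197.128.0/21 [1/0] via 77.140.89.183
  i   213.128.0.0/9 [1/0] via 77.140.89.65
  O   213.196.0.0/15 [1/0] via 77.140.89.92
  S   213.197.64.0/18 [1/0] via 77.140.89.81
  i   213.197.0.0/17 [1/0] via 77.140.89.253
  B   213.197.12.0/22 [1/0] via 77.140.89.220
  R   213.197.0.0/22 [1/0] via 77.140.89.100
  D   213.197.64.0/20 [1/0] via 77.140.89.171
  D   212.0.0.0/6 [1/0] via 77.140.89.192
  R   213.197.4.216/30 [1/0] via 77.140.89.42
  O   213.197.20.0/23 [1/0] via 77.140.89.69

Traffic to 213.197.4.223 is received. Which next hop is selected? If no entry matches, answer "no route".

Routes whose prefix contains 213.197.4.223:
  212.0.0.0/6 (212.0.0.0 - 215.255.255.255) -> 77.140.89.192
  213.128.0.0/9 (213.128.0.0 - 213.255.255.255) -> 77.140.89.65
  213.196.0.0/15 (213.196.0.0 - 213.197.255.255) -> 77.140.89.92
  213.197.0.0/17 (213.197.0.0 - 213.197.127.255) -> 77.140.89.253
More-specific entries that do NOT match:
  213.197.4.216/30 (213.197.4.216 - 213.197.4.219) does not contain 213.197.4.223
  213.197.20.0/23 (213.197.20.0 - 213.197.21.255) does not contain 213.197.4.223
  213.197.12.0/22 (213.197.12.0 - 213.197.15.255) does not contain 213.197.4.223
  213.197.0.0/22 (213.197.0.0 - 213.197.3.255) does not contain 213.197.4.223
  213.197.128.0/21 (213.197.128.0 - 213.197.135.255) does not contain 213.197.4.223
  213.197.64.0/20 (213.197.64.0 - 213.197.79.255) does not contain 213.197.4.223
  213.197.64.0/18 (213.197.64.0 - 213.197.127.255) does not contain 213.197.4.223
Longest matching prefix is /17 -> next hop 77.140.89.253.

77.140.89.253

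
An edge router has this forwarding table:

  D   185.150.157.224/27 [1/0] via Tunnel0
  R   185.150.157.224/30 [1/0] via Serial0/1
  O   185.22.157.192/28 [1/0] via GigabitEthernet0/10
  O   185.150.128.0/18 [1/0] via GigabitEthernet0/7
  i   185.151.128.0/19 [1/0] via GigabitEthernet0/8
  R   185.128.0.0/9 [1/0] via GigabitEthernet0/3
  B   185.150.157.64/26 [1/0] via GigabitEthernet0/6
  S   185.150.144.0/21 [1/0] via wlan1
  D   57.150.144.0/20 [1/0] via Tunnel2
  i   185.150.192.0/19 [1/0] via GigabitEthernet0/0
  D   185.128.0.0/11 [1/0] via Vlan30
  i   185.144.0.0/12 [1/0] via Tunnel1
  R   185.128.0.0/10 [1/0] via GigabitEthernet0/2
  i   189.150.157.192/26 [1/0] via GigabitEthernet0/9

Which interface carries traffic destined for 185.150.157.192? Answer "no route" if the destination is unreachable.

Routes whose prefix contains 185.150.157.192:
  185.128.0.0/9 (185.128.0.0 - 185.255.255.255) -> GigabitEthernet0/3
  185.128.0.0/10 (185.128.0.0 - 185.191.255.255) -> GigabitEthernet0/2
  185.128.0.0/11 (185.128.0.0 - 185.159.255.255) -> Vlan30
  185.144.0.0/12 (185.144.0.0 - 185.159.255.255) -> Tunnel1
  185.150.128.0/18 (185.150.128.0 - 185.150.191.255) -> GigabitEthernet0/7
More-specific entries that do NOT match:
  185.150.157.224/30 (185.150.157.224 - 185.150.157.227) does not contain 185.150.157.192
  185.22.157.192/28 (185.22.157.192 - 185.22.157.207) does not contain 185.150.157.192
  185.150.157.224/27 (185.150.157.224 - 185.150.157.255) does not contain 185.150.157.192
  185.150.157.64/26 (185.150.157.64 - 185.150.157.127) does not contain 185.150.157.192
  189.150.157.192/26 (189.150.157.192 - 189.150.157.255) does not contain 185.150.157.192
  185.150.144.0/21 (185.150.144.0 - 185.150.151.255) does not contain 185.150.157.192
  57.150.144.0/20 (57.150.144.0 - 57.150.159.255) does not contain 185.150.157.192
  185.151.128.0/19 (185.151.128.0 - 185.151.159.255) does not contain 185.150.157.192
  185.150.192.0/19 (185.150.192.0 - 185.150.223.255) does not contain 185.150.157.192
Longest matching prefix is /18 -> interface GigabitEthernet0/7.

GigabitEthernet0/7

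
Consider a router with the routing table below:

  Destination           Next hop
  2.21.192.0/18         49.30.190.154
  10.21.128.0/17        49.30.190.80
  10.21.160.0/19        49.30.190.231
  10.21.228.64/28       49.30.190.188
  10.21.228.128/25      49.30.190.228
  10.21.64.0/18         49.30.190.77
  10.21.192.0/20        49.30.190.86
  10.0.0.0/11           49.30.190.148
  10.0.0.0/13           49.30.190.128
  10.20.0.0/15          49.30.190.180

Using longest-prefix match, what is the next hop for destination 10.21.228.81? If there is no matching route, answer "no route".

Routes whose prefix contains 10.21.228.81:
  10.0.0.0/11 (10.0.0.0 - 10.31.255.255) -> 49.30.190.148
  10.20.0.0/15 (10.20.0.0 - 10.21.255.255) -> 49.30.190.180
  10.21.128.0/17 (10.21.128.0 - 10.21.255.255) -> 49.30.190.80
More-specific entries that do NOT match:
  10.21.228.64/28 (10.21.228.64 - 10.21.228.79) does not contain 10.21.228.81
  10.21.228.128/25 (10.21.228.128 - 10.21.228.255) does not contain 10.21.228.81
  10.21.192.0/20 (10.21.192.0 - 10.21.207.255) does not contain 10.21.228.81
  10.21.160.0/19 (10.21.160.0 - 10.21.191.255) does not contain 10.21.228.81
  2.21.192.0/18 (2.21.192.0 - 2.21.255.255) does not contain 10.21.228.81
  10.21.64.0/18 (10.21.64.0 - 10.21.127.255) does not contain 10.21.228.81
Longest matching prefix is /17 -> next hop 49.30.190.80.

49.30.190.80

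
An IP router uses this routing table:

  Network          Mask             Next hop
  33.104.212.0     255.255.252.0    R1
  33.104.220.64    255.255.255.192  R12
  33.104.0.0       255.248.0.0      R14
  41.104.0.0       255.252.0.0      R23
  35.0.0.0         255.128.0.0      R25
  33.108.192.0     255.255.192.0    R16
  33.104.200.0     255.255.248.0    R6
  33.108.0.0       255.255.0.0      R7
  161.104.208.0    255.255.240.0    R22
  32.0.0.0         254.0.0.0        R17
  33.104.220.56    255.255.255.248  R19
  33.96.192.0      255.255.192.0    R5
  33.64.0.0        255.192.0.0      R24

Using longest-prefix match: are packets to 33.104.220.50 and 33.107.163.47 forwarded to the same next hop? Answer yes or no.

yes

33.104.220.50: longest match 33.104.0.0/13 -> R14
33.107.163.47: longest match 33.104.0.0/13 -> R14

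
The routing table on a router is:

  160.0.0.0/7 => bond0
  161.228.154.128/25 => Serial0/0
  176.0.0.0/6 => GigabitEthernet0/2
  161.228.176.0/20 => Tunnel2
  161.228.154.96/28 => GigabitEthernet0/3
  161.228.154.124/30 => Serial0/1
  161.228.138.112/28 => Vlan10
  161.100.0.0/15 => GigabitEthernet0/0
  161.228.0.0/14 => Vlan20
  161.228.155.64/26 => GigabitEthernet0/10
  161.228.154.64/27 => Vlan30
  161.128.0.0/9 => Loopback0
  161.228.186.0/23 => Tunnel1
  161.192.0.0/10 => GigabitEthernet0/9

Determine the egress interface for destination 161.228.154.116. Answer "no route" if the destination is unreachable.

Routes whose prefix contains 161.228.154.116:
  160.0.0.0/7 (160.0.0.0 - 161.255.255.255) -> bond0
  161.128.0.0/9 (161.128.0.0 - 161.255.255.255) -> Loopback0
  161.192.0.0/10 (161.192.0.0 - 161.255.255.255) -> GigabitEthernet0/9
  161.228.0.0/14 (161.228.0.0 - 161.231.255.255) -> Vlan20
More-specific entries that do NOT match:
  161.228.154.124/30 (161.228.154.124 - 161.228.154.127) does not contain 161.228.154.116
  161.228.154.96/28 (161.228.154.96 - 161.228.154.111) does not contain 161.228.154.116
  161.228.138.112/28 (161.228.138.112 - 161.228.138.127) does not contain 161.228.154.116
  161.228.154.64/27 (161.228.154.64 - 161.228.154.95) does not contain 161.228.154.116
  161.228.155.64/26 (161.228.155.64 - 161.228.155.127) does not contain 161.228.154.116
  161.228.154.128/25 (161.228.154.128 - 161.228.154.255) does not contain 161.228.154.116
  161.228.186.0/23 (161.228.186.0 - 161.228.187.255) does not contain 161.228.154.116
  161.228.176.0/20 (161.228.176.0 - 161.228.191.255) does not contain 161.228.154.116
  161.100.0.0/15 (161.100.0.0 - 161.101.255.255) does not contain 161.228.154.116
Longest matching prefix is /14 -> interface Vlan20.

Vlan20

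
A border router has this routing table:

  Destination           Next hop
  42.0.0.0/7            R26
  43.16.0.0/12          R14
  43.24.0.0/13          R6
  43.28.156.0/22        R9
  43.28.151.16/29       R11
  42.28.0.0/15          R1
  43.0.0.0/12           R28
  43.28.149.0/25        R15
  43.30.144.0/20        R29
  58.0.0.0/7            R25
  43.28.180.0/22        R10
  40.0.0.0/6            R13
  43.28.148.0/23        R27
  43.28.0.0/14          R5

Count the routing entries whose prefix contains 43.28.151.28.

5

Prefixes containing 43.28.151.28:
  40.0.0.0/6 (40.0.0.0 - 43.255.255.255)
  42.0.0.0/7 (42.0.0.0 - 43.255.255.255)
  43.16.0.0/12 (43.16.0.0 - 43.31.255.255)
  43.24.0.0/13 (43.24.0.0 - 43.31.255.255)
  43.28.0.0/14 (43.28.0.0 - 43.31.255.255)
Total matching entries: 5.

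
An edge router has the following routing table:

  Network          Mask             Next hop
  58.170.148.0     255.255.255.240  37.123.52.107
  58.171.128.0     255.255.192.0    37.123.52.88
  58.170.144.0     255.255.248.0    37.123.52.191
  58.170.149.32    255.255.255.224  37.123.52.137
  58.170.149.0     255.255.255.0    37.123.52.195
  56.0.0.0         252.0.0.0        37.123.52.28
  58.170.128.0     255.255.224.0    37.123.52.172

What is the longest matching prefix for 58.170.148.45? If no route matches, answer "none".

58.170.144.0/21

Entries matching 58.170.148.45:
  56.0.0.0/6 (56.0.0.0 - 59.255.255.255)
  58.170.128.0/19 (58.170.128.0 - 58.170.159.255)
  58.170.144.0/21 (58.170.144.0 - 58.170.151.255)
Most specific is 58.170.144.0/21.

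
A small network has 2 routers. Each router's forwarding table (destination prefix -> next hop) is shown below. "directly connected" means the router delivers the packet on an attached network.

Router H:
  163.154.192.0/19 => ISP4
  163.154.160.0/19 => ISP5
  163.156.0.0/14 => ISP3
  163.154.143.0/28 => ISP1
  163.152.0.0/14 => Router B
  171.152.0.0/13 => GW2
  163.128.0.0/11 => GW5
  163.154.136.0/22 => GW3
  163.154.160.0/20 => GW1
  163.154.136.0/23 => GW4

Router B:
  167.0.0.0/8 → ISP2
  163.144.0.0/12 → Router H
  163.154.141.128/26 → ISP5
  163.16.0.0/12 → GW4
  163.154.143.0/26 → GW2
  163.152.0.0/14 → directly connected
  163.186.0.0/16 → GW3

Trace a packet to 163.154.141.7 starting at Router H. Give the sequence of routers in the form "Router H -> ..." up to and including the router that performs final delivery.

At Router H: longest match for 163.154.141.7 is 163.152.0.0/14 -> Router B
At Router B: longest match for 163.154.141.7 is 163.152.0.0/14 -> directly connected

Router H -> Router B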